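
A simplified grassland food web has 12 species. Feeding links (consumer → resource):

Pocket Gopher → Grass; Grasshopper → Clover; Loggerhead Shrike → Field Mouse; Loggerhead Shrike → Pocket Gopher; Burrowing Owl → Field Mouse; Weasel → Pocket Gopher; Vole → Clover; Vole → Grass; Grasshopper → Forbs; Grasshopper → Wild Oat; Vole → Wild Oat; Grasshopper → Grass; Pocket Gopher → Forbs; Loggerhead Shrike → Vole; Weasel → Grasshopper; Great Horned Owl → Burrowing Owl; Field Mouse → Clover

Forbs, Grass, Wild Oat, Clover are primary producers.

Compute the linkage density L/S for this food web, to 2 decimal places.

L/S = 1.42

There are L = 17 links among S = 12 species.
L/S = 17/12 = 1.4167 ≈ 1.42.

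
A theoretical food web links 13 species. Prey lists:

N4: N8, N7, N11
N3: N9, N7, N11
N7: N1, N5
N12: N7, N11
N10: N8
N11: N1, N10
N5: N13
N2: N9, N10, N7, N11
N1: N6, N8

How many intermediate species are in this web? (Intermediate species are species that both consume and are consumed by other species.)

Intermediate species (has both prey and predators): N1, N5, N10, N7, N11.
Count: 5.

5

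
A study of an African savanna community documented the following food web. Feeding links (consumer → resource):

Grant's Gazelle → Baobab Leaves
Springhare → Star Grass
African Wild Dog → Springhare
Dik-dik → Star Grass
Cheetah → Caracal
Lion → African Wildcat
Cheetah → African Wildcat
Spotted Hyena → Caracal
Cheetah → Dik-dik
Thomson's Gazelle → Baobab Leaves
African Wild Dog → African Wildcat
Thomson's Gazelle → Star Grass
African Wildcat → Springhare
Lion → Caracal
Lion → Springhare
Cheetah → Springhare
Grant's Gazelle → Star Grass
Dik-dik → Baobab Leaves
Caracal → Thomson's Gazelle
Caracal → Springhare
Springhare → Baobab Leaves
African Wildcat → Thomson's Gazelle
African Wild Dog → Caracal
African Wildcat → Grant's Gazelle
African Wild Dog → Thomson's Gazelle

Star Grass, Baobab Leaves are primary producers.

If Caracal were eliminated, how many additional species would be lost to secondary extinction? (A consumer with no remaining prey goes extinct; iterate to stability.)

1

Remove Caracal.
Round 1: Spotted Hyena (all prey gone) → extinct.
No further losses. Total secondary extinctions: 1.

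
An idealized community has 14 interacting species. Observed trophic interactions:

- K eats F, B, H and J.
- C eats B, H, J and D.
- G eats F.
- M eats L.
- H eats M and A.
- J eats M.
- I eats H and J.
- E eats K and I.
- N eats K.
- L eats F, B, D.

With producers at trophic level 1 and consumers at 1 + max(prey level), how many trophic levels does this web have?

Producers (level 1): D, F, B, A.
D → L → M → H → K → E gives E level 6.
No species has a prey at level 6, so no species reaches level 7.

6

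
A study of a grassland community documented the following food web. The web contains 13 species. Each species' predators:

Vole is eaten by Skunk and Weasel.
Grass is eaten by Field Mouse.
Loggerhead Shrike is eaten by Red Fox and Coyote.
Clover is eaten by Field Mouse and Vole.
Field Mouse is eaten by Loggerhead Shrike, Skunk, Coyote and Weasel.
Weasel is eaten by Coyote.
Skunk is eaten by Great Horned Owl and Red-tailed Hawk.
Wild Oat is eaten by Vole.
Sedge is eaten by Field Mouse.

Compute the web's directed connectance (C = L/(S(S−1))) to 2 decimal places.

C = 0.10

The web has S = 13 species and L = 16 feeding links.
C = L / (S(S−1)) = 16 / 156 = 0.1026 ≈ 0.10.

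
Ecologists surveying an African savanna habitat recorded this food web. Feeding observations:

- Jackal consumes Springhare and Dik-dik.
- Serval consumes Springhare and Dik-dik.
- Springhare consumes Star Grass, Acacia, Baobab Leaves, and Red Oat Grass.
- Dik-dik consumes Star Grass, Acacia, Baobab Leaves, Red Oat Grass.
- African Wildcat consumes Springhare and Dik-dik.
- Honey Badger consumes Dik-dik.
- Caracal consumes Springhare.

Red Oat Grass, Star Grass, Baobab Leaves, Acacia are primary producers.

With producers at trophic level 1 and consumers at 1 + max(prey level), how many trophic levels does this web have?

3

Producers (level 1): Red Oat Grass, Star Grass, Baobab Leaves, Acacia.
Red Oat Grass → Dik-dik → Honey Badger gives Honey Badger level 3.
No species has a prey at level 3, so no species reaches level 4.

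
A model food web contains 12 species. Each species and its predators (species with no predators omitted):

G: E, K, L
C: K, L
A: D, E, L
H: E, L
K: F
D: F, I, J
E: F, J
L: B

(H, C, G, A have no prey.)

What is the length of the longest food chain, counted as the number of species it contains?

3 species

One longest chain: A → D → F.
It has 3 species and 2 links.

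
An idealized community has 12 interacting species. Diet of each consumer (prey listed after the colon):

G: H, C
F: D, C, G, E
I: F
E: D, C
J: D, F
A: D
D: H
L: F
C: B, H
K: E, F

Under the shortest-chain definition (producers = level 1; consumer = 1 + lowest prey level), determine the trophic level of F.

Trophic level 3

H is a producer → level 1.
D eats H → level 2.
F eats D → level 3.
No prey of F is below level 2, so 3 is the minimum.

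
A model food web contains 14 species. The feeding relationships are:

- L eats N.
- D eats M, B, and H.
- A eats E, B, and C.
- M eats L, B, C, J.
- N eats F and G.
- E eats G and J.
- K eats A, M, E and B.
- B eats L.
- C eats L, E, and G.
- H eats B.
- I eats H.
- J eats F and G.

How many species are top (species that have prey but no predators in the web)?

3

Top species (has prey, but nothing eats it): K, D, I.
Count: 3.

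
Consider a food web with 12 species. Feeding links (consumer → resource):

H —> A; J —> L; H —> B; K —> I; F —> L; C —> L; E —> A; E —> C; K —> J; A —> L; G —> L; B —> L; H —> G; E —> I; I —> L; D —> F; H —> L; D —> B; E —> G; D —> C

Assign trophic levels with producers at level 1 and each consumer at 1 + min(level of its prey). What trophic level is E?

Trophic level 3

L is a producer → level 1.
I eats L → level 2.
E eats I → level 3.
No prey of E is below level 2, so 3 is the minimum.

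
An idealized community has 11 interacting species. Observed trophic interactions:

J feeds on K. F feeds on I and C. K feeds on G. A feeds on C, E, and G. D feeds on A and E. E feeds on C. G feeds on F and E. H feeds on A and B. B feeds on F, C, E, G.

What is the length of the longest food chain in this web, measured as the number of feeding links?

4 links

One longest chain: C → E → G → B → H.
It has 5 species and 4 links.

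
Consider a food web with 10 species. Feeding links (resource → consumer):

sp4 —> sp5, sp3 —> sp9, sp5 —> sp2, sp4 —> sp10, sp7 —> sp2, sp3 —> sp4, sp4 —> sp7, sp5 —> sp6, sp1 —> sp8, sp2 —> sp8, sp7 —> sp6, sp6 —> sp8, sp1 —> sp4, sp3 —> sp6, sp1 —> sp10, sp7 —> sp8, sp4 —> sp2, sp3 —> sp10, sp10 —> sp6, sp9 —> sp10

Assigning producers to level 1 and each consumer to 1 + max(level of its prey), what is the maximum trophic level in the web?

5

Producers (level 1): sp3, sp1.
sp3 → sp4 → sp10 → sp6 → sp8 gives sp8 level 5.
No species has a prey at level 5, so no species reaches level 6.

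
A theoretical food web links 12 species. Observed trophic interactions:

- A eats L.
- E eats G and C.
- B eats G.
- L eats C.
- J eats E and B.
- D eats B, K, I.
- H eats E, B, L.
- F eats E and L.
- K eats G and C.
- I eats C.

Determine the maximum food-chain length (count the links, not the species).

2 links

One longest chain: C → L → A.
It has 3 species and 2 links.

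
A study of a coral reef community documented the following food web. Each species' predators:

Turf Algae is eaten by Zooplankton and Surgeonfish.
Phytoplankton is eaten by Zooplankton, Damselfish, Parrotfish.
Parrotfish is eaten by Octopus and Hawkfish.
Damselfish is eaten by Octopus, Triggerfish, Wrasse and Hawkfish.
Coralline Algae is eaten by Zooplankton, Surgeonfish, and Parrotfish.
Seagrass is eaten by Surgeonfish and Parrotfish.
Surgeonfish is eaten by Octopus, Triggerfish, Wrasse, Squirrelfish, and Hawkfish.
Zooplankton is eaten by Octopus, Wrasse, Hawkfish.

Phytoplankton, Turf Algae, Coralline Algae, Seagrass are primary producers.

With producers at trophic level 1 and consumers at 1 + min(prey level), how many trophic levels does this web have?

Producers (level 1): Phytoplankton, Turf Algae, Coralline Algae, Seagrass.
Following each consumer down to its lowest-level prey: Turf Algae → Surgeonfish → Squirrelfish (levels 1 through 3).
All prey of Squirrelfish (Surgeonfish 2) are at level 2 or above, so Squirrelfish is at level 1 + 2 = 3.
Every consumer has at least one prey at level 2 or below, so none exceeds level 3.

3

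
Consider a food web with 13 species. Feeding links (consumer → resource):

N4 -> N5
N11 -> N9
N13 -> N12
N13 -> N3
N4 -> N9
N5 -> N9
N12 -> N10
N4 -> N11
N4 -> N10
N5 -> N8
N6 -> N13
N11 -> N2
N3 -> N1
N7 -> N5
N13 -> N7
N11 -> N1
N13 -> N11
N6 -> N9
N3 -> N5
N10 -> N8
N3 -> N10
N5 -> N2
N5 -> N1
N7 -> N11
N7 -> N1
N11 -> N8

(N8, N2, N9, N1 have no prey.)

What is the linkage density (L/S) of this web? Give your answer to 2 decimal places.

There are L = 26 links among S = 13 species.
L/S = 26/13 = 2.0000 ≈ 2.00.

L/S = 2.00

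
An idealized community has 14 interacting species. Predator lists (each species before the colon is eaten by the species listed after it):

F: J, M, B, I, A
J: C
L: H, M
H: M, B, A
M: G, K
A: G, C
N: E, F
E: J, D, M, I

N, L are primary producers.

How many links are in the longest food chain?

3 links

One longest chain: N → F → A → G.
It has 4 species and 3 links.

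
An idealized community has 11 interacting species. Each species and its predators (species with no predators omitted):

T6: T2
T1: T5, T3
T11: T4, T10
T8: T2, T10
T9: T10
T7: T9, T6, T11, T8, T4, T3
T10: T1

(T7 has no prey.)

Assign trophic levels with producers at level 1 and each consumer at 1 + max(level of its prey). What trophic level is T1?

T7 is a producer → level 1.
T9 eats T7 → level 2.
T10 eats T9 (level 2); other prey at levels: T11 2, T8 2 → level 3.
T1 eats T10 → level 4.

Trophic level 4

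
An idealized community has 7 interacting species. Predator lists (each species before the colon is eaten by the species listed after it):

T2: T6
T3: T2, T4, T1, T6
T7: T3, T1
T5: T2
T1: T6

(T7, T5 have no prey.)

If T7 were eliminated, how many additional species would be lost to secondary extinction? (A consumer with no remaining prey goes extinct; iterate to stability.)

Remove T7.
Round 1: T3 (all prey gone) → extinct.
Round 2: T4 (all prey gone), T1 (all prey gone) → extinct.
No further losses. Total secondary extinctions: 3.

3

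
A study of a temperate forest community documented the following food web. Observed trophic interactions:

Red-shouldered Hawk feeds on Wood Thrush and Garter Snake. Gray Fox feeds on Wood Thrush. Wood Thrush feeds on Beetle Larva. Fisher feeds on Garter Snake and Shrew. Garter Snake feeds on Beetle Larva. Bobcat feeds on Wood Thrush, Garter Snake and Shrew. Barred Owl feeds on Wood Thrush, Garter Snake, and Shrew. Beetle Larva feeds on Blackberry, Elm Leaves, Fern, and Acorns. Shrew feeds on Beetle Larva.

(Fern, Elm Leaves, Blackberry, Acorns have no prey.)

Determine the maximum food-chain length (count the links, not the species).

One longest chain: Fern → Beetle Larva → Garter Snake → Red-shouldered Hawk.
It has 4 species and 3 links.

3 links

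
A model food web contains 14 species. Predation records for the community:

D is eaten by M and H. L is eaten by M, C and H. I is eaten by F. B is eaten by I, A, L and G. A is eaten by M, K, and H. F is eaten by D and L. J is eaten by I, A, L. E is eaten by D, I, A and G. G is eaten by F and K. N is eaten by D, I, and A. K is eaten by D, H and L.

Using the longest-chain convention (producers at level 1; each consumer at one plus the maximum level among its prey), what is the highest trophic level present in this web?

5

Producers (level 1): E, B, N, J.
E → G → K → L → C gives C level 5.
No species has a prey at level 5, so no species reaches level 6.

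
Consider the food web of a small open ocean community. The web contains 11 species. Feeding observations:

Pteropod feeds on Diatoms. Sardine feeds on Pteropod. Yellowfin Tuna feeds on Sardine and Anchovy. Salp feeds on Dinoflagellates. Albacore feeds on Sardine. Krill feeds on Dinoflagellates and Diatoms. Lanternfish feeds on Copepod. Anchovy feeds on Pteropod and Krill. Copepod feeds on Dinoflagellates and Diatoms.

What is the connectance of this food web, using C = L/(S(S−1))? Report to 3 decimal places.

The web has S = 11 species and L = 13 feeding links.
C = L / (S(S−1)) = 13 / 110 = 0.1182 ≈ 0.118.

C = 0.118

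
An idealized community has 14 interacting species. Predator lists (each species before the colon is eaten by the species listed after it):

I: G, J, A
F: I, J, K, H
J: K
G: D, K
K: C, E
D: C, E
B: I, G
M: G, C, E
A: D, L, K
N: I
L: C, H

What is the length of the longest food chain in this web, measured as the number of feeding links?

One longest chain: F → I → G → D → C.
It has 5 species and 4 links.

4 links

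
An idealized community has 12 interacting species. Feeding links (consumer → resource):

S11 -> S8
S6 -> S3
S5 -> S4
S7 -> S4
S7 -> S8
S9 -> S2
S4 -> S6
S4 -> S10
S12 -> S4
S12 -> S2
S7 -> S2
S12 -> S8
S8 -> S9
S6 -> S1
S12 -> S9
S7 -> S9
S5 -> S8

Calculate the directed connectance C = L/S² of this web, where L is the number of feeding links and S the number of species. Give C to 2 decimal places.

The web has S = 12 species and L = 17 feeding links.
C = L / S² = 17 / 144 = 0.1181 ≈ 0.12.

C = 0.12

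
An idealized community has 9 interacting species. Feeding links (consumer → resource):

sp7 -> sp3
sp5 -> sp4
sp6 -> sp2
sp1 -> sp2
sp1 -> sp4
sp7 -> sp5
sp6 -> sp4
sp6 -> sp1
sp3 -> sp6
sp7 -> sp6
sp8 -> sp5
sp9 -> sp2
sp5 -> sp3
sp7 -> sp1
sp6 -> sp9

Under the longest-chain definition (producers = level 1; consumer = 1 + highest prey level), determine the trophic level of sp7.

Trophic level 6

sp2 is a producer → level 1.
sp9 eats sp2 → level 2.
sp6 eats sp9 (level 2); other prey at levels: sp4 1, sp2 1, sp1 2 → level 3.
sp3 eats sp6 → level 4.
sp5 eats sp3 (level 4); other prey at levels: sp4 1 → level 5.
sp7 eats sp5 (level 5); other prey at levels: sp1 2, sp6 3, sp3 4 → level 6.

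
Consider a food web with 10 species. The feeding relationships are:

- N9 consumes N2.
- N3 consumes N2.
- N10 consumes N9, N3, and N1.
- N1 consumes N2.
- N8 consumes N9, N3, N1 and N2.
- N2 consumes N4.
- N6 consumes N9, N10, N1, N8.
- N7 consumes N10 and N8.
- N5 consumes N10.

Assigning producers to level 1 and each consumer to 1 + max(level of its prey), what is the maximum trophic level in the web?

5

Producers (level 1): N4.
N4 → N2 → N3 → N10 → N6 gives N6 level 5.
No species has a prey at level 5, so no species reaches level 6.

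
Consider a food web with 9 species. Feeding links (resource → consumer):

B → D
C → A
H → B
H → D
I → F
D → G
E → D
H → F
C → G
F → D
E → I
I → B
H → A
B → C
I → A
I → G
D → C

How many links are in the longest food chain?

5 links

One longest chain: E → I → B → D → C → A.
It has 6 species and 5 links.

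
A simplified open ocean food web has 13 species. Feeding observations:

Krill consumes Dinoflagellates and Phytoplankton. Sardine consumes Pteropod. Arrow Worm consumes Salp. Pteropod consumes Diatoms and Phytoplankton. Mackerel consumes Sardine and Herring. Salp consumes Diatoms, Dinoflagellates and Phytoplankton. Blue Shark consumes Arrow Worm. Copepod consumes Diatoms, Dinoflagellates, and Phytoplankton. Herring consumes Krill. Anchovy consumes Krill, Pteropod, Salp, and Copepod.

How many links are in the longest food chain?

One longest chain: Phytoplankton → Pteropod → Sardine → Mackerel.
It has 4 species and 3 links.

3 links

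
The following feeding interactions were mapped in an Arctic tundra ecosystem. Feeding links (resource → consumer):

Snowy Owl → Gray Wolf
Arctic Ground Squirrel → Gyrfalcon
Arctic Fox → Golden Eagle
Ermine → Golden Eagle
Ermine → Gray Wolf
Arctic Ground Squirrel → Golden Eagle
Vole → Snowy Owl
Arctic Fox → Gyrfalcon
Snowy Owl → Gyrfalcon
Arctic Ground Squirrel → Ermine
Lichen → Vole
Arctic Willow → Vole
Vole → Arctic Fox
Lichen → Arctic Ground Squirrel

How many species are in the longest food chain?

One longest chain: Lichen → Arctic Ground Squirrel → Ermine → Golden Eagle.
It has 4 species and 3 links.

4 species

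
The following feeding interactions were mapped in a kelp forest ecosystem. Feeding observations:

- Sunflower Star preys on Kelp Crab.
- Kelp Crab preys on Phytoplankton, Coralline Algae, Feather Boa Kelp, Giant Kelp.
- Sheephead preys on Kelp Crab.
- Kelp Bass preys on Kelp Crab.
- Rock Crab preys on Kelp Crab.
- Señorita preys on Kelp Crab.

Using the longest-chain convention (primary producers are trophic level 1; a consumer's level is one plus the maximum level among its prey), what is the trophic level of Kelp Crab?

Trophic level 2

Feather Boa Kelp is a producer → level 1.
Kelp Crab eats Feather Boa Kelp (level 1); other prey at levels: Giant Kelp 1, Coralline Algae 1, Phytoplankton 1 → level 2.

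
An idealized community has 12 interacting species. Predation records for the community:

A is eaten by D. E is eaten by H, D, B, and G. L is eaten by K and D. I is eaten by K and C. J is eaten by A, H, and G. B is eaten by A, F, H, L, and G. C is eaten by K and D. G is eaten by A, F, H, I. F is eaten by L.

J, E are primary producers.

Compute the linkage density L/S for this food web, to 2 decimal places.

There are L = 24 links among S = 12 species.
L/S = 24/12 = 2.0000 ≈ 2.00.

L/S = 2.00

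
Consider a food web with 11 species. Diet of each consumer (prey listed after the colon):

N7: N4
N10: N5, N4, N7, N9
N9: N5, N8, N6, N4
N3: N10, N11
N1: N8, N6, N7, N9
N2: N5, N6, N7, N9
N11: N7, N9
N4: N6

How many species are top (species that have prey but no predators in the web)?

Top species (has prey, but nothing eats it): N2, N1, N3.
Count: 3.

3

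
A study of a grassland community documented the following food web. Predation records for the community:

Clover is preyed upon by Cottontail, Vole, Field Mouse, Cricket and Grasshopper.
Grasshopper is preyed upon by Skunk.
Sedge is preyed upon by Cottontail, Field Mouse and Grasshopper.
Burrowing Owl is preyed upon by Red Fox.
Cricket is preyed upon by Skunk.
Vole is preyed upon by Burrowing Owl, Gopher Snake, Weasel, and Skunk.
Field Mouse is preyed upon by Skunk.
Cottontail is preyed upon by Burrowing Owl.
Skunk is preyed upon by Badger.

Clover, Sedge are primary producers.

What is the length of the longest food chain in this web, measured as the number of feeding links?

3 links

One longest chain: Clover → Vole → Burrowing Owl → Red Fox.
It has 4 species and 3 links.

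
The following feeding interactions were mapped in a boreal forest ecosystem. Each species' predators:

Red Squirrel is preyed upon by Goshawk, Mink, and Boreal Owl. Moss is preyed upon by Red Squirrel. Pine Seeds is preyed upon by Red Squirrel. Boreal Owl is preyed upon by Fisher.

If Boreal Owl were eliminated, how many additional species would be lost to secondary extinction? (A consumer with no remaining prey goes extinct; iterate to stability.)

Remove Boreal Owl.
Round 1: Fisher (all prey gone) → extinct.
No further losses. Total secondary extinctions: 1.

1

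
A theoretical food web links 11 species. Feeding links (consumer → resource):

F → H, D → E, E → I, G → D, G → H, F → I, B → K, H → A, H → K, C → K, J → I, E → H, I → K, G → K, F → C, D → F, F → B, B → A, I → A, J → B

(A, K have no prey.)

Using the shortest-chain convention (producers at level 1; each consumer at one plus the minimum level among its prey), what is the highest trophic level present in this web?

4

Producers (level 1): A, K.
Following each consumer down to its lowest-level prey: A → H → F → D (levels 1 through 4).
All prey of D (F 3, E 3) are at level 3 or above, so D is at level 1 + 3 = 4.
Every consumer has at least one prey at level 3 or below, so none exceeds level 4.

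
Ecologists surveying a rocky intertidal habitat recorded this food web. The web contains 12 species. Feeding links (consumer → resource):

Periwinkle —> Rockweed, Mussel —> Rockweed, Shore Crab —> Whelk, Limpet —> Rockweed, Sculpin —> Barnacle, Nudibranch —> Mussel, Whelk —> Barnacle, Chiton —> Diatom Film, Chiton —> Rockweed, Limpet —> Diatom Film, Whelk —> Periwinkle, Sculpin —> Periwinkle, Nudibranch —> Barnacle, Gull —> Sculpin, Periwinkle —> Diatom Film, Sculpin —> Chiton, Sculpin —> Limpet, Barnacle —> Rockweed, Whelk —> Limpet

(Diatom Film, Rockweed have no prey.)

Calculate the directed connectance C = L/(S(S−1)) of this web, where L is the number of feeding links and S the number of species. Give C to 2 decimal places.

C = 0.14

The web has S = 12 species and L = 19 feeding links.
C = L / (S(S−1)) = 19 / 132 = 0.1439 ≈ 0.14.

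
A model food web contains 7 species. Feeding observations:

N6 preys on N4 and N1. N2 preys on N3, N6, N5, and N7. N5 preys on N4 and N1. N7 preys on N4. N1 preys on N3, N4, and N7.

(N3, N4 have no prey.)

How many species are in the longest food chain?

5 species

One longest chain: N4 → N7 → N1 → N5 → N2.
It has 5 species and 4 links.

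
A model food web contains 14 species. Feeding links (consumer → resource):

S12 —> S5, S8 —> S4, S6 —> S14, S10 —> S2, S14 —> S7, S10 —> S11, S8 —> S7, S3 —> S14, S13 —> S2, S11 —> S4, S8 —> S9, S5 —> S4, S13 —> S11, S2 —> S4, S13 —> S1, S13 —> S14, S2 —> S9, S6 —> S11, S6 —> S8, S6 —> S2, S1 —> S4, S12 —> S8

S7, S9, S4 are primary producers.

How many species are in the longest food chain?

3 species

One longest chain: S4 → S11 → S6.
It has 3 species and 2 links.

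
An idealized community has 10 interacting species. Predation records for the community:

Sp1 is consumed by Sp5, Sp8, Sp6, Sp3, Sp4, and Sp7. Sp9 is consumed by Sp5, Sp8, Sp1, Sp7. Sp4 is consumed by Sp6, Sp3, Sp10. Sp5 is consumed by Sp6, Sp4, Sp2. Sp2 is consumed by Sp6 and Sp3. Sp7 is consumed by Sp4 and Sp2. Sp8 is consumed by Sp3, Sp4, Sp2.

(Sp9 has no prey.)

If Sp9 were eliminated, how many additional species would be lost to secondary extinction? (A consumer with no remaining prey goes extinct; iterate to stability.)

9

Remove Sp9.
Round 1: Sp1 (all prey gone) → extinct.
Round 2: Sp8 (all prey gone), Sp7 (all prey gone), Sp5 (all prey gone) → extinct.
Round 3: Sp2 (all prey gone), Sp4 (all prey gone) → extinct.
Round 4: Sp6 (all prey gone), Sp3 (all prey gone), Sp10 (all prey gone) → extinct.
No further losses. Total secondary extinctions: 9.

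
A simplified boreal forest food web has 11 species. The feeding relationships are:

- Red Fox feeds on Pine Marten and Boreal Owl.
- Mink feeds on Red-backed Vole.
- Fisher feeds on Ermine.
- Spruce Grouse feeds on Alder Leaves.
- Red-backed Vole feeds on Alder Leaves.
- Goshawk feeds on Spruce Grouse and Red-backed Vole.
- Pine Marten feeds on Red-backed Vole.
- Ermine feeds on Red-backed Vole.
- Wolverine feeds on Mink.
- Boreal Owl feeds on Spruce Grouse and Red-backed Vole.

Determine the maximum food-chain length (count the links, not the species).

3 links

One longest chain: Alder Leaves → Red-backed Vole → Boreal Owl → Red Fox.
It has 4 species and 3 links.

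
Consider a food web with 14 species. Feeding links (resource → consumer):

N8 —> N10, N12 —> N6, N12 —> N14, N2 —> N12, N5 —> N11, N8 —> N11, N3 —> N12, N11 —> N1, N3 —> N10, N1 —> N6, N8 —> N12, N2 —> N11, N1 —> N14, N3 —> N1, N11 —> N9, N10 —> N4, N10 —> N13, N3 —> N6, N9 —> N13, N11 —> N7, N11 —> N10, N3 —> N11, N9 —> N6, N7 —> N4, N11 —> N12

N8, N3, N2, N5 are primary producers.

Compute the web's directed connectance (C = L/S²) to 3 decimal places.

C = 0.128

The web has S = 14 species and L = 25 feeding links.
C = L / S² = 25 / 196 = 0.1276 ≈ 0.128.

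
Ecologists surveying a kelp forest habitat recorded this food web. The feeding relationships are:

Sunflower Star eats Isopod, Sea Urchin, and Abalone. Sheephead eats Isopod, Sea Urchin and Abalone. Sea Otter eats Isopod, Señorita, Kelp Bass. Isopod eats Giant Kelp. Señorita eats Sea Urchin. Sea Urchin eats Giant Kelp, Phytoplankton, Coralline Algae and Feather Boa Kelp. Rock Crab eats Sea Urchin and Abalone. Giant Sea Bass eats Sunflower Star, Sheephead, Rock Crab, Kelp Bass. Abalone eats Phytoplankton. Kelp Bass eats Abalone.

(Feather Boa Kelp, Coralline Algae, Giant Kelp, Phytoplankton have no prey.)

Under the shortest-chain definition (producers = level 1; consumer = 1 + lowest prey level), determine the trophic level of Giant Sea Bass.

Trophic level 4

Phytoplankton is a producer → level 1.
Abalone eats Phytoplankton → level 2.
Rock Crab eats Abalone → level 3.
Giant Sea Bass eats Rock Crab → level 4.
No prey of Giant Sea Bass is below level 3, so 4 is the minimum.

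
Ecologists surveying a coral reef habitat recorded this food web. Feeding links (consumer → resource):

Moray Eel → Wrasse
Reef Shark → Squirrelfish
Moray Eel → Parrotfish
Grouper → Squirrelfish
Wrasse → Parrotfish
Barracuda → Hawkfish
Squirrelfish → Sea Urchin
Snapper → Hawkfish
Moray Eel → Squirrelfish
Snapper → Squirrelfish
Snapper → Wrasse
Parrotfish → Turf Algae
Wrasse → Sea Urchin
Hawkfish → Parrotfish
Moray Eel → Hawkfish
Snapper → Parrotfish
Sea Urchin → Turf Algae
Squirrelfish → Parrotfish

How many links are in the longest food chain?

One longest chain: Turf Algae → Parrotfish → Hawkfish → Barracuda.
It has 4 species and 3 links.

3 links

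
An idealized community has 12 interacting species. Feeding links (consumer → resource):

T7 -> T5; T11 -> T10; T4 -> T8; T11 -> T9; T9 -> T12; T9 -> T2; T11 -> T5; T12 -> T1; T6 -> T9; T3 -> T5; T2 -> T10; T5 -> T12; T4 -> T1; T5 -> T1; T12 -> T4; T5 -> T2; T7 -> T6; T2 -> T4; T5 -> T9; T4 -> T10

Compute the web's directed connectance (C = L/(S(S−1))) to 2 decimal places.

C = 0.15

The web has S = 12 species and L = 20 feeding links.
C = L / (S(S−1)) = 20 / 132 = 0.1515 ≈ 0.15.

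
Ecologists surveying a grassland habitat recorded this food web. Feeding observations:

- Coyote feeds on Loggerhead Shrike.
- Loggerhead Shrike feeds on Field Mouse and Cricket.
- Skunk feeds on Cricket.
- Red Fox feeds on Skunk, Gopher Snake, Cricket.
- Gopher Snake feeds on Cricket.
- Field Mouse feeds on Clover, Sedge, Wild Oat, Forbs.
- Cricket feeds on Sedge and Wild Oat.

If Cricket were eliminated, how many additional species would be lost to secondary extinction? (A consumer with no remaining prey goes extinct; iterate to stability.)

3

Remove Cricket.
Round 1: Gopher Snake (all prey gone), Skunk (all prey gone) → extinct.
Round 2: Red Fox (all prey gone) → extinct.
No further losses. Total secondary extinctions: 3.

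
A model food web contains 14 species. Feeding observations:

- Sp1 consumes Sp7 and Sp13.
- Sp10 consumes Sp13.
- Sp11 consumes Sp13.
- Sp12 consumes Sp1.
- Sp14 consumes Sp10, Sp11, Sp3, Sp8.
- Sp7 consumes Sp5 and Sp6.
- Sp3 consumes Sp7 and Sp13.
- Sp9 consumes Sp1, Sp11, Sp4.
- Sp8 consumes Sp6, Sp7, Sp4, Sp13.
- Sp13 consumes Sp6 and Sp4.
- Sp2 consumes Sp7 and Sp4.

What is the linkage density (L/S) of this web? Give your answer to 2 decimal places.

There are L = 24 links among S = 14 species.
L/S = 24/14 = 1.7143 ≈ 1.71.

L/S = 1.71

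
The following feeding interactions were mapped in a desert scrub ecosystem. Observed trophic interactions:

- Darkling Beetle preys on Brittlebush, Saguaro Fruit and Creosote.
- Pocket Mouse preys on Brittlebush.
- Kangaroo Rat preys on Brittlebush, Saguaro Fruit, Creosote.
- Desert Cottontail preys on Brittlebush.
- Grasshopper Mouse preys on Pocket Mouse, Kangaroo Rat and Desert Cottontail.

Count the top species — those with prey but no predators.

Top species (has prey, but nothing eats it): Darkling Beetle, Grasshopper Mouse.
Count: 2.

2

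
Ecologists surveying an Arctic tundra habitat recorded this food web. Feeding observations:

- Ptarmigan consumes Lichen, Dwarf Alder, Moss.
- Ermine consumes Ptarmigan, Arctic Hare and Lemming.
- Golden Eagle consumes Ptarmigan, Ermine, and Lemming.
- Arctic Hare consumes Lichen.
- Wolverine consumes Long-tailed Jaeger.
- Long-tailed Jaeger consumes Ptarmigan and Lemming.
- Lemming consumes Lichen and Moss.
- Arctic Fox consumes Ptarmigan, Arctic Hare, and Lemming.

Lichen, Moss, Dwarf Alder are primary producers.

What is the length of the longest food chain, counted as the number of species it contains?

4 species

One longest chain: Lichen → Lemming → Long-tailed Jaeger → Wolverine.
It has 4 species and 3 links.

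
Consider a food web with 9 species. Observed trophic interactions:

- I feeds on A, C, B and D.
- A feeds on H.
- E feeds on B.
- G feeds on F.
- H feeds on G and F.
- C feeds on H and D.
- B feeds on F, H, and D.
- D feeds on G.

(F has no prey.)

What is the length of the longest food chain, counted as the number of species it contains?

One longest chain: F → G → D → B → E.
It has 5 species and 4 links.

5 species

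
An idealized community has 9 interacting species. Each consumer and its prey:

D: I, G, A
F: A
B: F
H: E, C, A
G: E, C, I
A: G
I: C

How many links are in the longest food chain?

One longest chain: C → I → G → A → F → B.
It has 6 species and 5 links.

5 links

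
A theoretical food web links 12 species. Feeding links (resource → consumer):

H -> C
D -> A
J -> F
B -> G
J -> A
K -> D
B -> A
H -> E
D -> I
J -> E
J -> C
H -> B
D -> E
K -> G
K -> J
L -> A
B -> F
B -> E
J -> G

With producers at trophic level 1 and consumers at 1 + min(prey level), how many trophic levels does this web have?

3

Producers (level 1): K, H, L.
Following each consumer down to its lowest-level prey: K → D → I (levels 1 through 3).
All prey of I (D 2) are at level 2 or above, so I is at level 1 + 2 = 3.
Every consumer has at least one prey at level 2 or below, so none exceeds level 3.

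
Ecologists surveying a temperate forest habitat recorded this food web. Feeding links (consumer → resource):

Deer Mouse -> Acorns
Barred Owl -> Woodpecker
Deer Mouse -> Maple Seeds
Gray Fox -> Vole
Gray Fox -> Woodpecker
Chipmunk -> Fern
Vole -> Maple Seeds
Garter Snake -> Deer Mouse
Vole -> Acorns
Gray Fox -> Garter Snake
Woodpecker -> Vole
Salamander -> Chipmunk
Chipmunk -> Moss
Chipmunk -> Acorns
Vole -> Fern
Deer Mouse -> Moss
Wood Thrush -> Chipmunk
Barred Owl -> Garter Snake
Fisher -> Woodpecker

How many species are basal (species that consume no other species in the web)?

Basal species (no prey listed): Fern, Acorns, Maple Seeds, Moss.
Count: 4.

4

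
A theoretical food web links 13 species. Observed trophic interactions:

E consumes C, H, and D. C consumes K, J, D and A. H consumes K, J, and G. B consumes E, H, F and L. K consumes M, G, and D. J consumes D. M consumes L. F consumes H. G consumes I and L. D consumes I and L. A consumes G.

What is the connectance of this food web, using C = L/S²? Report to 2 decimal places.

C = 0.15

The web has S = 13 species and L = 25 feeding links.
C = L / S² = 25 / 169 = 0.1479 ≈ 0.15.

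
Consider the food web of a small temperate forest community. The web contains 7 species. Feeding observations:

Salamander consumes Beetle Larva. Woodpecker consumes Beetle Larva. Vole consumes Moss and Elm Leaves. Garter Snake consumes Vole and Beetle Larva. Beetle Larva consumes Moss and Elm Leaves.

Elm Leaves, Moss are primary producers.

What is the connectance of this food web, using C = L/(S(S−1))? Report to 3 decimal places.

C = 0.190

The web has S = 7 species and L = 8 feeding links.
C = L / (S(S−1)) = 8 / 42 = 0.1905 ≈ 0.190.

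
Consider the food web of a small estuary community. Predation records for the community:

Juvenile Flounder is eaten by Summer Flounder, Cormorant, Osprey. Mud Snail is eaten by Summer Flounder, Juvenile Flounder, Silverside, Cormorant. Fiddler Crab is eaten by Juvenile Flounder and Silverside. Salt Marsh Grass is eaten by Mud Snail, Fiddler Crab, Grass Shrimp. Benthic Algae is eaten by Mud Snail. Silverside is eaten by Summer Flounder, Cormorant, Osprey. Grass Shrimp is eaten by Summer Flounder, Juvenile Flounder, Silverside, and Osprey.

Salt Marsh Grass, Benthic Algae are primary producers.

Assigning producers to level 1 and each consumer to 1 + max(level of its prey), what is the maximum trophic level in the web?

4

Producers (level 1): Salt Marsh Grass, Benthic Algae.
Salt Marsh Grass → Grass Shrimp → Silverside → Cormorant gives Cormorant level 4.
No species has a prey at level 4, so no species reaches level 5.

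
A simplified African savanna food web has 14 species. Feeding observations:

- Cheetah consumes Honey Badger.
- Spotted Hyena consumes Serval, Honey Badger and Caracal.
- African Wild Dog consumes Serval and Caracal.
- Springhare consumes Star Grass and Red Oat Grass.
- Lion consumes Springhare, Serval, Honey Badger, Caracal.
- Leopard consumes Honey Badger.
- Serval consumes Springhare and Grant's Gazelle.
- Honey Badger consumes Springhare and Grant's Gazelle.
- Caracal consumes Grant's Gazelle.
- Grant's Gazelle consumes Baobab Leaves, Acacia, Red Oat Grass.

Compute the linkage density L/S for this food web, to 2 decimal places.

There are L = 21 links among S = 14 species.
L/S = 21/14 = 1.5000 ≈ 1.50.

L/S = 1.50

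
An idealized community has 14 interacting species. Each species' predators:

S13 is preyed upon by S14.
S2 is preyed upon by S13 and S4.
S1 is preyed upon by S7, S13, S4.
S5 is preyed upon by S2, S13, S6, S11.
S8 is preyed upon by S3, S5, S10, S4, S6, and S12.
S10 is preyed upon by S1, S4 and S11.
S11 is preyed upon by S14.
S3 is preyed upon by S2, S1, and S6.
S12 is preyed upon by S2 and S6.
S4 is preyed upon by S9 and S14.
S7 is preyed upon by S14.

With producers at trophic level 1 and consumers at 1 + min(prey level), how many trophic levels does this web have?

4

Producers (level 1): S8.
Following each consumer down to its lowest-level prey: S8 → S10 → S1 → S7 (levels 1 through 4).
All prey of S7 (S1 3) are at level 3 or above, so S7 is at level 1 + 3 = 4.
Every consumer has at least one prey at level 3 or below, so none exceeds level 4.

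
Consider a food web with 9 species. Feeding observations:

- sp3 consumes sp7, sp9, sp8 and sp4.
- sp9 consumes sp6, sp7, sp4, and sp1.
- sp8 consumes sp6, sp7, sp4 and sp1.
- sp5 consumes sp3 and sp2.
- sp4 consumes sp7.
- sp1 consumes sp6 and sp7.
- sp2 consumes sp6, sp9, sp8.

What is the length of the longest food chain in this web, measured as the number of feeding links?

One longest chain: sp7 → sp4 → sp8 → sp2 → sp5.
It has 5 species and 4 links.

4 links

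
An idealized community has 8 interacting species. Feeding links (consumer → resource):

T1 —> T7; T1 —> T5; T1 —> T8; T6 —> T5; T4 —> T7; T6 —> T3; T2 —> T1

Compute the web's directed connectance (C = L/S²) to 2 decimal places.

C = 0.11

The web has S = 8 species and L = 7 feeding links.
C = L / S² = 7 / 64 = 0.1094 ≈ 0.11.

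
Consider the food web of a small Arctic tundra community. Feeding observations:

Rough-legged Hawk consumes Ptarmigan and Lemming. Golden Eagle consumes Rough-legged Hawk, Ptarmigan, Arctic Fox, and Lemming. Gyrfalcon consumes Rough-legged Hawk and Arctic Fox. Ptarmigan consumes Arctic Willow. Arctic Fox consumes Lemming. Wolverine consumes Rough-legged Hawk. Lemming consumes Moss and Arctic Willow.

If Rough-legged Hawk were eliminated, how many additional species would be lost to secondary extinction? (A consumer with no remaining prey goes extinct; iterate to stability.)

Remove Rough-legged Hawk.
Round 1: Wolverine (all prey gone) → extinct.
No further losses. Total secondary extinctions: 1.

1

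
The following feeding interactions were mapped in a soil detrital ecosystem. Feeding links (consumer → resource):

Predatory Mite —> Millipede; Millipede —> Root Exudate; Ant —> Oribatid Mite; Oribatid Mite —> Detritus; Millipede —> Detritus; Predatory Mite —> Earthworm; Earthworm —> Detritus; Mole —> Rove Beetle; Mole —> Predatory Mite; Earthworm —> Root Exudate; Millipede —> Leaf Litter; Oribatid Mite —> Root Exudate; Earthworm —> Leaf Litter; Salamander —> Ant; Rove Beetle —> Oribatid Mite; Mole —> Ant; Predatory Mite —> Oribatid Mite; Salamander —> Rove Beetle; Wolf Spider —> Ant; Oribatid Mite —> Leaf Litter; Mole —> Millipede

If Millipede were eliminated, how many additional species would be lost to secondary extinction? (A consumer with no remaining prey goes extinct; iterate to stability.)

0

Remove Millipede.
Every predator of it retains at least one other prey: Predatory Mite still has Oribatid Mite, Earthworm; Mole still has Rove Beetle, Predatory Mite, Ant.
No consumer loses all prey, so no secondary extinctions occur.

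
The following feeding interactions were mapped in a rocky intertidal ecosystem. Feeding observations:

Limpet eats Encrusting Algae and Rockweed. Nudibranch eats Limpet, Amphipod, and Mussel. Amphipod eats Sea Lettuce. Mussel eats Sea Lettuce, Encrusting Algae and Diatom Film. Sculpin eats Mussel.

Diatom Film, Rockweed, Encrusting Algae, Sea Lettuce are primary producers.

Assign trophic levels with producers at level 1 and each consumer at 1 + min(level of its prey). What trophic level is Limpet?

Trophic level 2

Rockweed is a producer → level 1.
Limpet eats Rockweed → level 2.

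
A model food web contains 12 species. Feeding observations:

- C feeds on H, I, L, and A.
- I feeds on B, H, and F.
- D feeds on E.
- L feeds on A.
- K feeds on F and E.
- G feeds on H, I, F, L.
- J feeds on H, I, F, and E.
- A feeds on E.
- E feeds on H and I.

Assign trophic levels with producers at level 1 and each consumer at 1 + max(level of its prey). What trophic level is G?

H is a producer → level 1.
I eats H (level 1); other prey at levels: F 1, B 1 → level 2.
E eats I (level 2); other prey at levels: H 1 → level 3.
A eats E → level 4.
L eats A → level 5.
G eats L (level 5); other prey at levels: H 1, F 1, I 2 → level 6.

Trophic level 6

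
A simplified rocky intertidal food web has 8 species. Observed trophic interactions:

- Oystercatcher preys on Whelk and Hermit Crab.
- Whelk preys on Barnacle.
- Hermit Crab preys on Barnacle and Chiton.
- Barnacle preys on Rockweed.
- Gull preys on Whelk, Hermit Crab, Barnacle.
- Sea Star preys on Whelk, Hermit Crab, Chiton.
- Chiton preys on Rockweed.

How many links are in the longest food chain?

3 links

One longest chain: Rockweed → Chiton → Hermit Crab → Gull.
It has 4 species and 3 links.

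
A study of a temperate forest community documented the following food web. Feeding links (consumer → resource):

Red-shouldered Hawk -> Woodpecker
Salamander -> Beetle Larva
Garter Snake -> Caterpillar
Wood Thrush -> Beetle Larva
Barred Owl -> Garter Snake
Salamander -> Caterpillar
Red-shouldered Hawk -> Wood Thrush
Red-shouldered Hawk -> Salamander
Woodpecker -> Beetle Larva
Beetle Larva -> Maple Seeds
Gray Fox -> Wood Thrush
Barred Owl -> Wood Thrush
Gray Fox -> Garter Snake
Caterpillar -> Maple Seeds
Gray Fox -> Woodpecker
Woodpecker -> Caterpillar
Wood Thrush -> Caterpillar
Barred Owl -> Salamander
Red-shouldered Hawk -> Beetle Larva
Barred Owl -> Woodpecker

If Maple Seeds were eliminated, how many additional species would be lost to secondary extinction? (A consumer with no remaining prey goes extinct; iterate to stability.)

Remove Maple Seeds.
Round 1: Caterpillar (all prey gone), Beetle Larva (all prey gone) → extinct.
Round 2: Garter Snake (all prey gone), Salamander (all prey gone), Wood Thrush (all prey gone), Woodpecker (all prey gone) → extinct.
Round 3: Gray Fox (all prey gone), Barred Owl (all prey gone), Red-shouldered Hawk (all prey gone) → extinct.
No further losses. Total secondary extinctions: 9.

9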